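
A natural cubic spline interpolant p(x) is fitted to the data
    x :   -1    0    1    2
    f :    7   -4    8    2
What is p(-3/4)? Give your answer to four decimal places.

With σ_i denoting the second derivative at x_i, h_i = 1, 1, 1, and Δ_i = (y_(i+1) − y_i)/h_i = -11, 12, -6:
  1·σ_0 + 4·σ_1 + 1·σ_2 = 6(Δ_1 - Δ_0) = 138
  1·σ_1 + 4·σ_2 + 1·σ_3 = 6(Δ_2 - Δ_1) = -108
Natural end conditions: σ_0 = σ_3 = 0.
Hence σ_0 = 0, σ_1 = 44, σ_2 = -38, σ_3 = 0.
On [-1, 0], p(x) = 7 - 55/3·(x + 1) + 0·(x + 1)² + 22/3·(x + 1)³.
With (x + 1) = 1/4: p(-3/4) = 81/32.

2.5313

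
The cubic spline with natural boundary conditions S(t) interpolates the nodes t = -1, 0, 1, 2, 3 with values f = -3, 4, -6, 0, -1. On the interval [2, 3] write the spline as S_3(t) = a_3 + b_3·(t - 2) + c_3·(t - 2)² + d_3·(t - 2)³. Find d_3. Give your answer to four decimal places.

3.3214

With M_i denoting the second derivative at x_i, h_i = 1, 1, 1, 1, and Δ_i = (y_(i+1) − y_i)/h_i = 7, -10, 6, -1:
  1·M_0 + 4·M_1 + 1·M_2 = 6(Δ_1 - Δ_0) = -102
  1·M_1 + 4·M_2 + 1·M_3 = 6(Δ_2 - Δ_1) = 96
  1·M_2 + 4·M_3 + 1·M_4 = 6(Δ_3 - Δ_2) = -42
Natural end conditions: M_0 = M_4 = 0.
Forward elimination and back-substitution give M_0 = 0, M_1 = -489/14, M_2 = 264/7, M_3 = -279/14, M_4 = 0.
On [2, 3], with S_3(t) = a_3 + b_3·(t - 2) + c_3·(t - 2)² + d_3·(t - 2)³: c_3 = M_3/2 = -279/28, d_3 = (M_4 - M_3)/(6h_3) = 93/28, b_3 = Δ_3 - h_3(2M_3 + M_4)/6 = 79/14.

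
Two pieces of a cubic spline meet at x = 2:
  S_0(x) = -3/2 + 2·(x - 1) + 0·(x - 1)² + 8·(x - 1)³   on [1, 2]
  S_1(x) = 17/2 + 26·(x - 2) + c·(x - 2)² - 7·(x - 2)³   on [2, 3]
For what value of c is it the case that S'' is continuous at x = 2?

S_0''(x) = 0 + 48·(x - 1), so S_0''(2) = 48. On the right, S_1''(2) = 2c, so c = 24.

24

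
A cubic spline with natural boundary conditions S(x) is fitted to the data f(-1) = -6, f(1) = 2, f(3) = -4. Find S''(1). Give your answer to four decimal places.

-5.2500

Write m_i for S''(x_i). With h_i = 2, 2 and divided differences Δ_i = 4, -3, the continuity of S' gives the tridiagonal system
  2·m_0 + 8·m_1 + 2·m_2 = 6(Δ_1 - Δ_0) = -42
Natural end conditions: m_0 = m_2 = 0.
Solving: m_0 = 0, m_1 = -21/4, m_2 = 0.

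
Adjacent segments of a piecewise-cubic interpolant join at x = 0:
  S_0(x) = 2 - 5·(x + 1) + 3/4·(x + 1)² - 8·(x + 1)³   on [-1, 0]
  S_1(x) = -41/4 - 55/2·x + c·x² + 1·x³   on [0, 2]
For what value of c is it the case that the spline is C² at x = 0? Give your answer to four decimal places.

S_0''(x) = 3/2 - 48·(x + 1), so S_0''(0) = -93/2. On the right, S_1''(0) = 2c, so c = -93/4.

-23.2500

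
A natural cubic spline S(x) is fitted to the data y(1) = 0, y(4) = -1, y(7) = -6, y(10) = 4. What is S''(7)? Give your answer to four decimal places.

2.8444

Write M_i for S''(x_i). With h_i = 3, 3, 3 and divided differences Δ_i = -1/3, -5/3, 10/3, the continuity of S' gives the tridiagonal system
  3·M_0 + 12·M_1 + 3·M_2 = 6(Δ_1 - Δ_0) = -8
  3·M_1 + 12·M_2 + 3·M_3 = 6(Δ_2 - Δ_1) = 30
Natural end conditions: M_0 = M_3 = 0.
Forward elimination and back-substitution give M_0 = 0, M_1 = -62/45, M_2 = 128/45, M_3 = 0.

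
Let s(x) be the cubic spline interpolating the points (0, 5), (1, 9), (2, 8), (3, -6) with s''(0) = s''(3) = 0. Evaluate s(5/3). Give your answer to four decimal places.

9.6321

Write σ_i for s''(x_i). With h_i = 1, 1, 1 and divided differences Δ_i = 4, -1, -14, the continuity of s' gives the tridiagonal system
  1·σ_0 + 4·σ_1 + 1·σ_2 = 6(Δ_1 - Δ_0) = -30
  1·σ_1 + 4·σ_2 + 1·σ_3 = 6(Δ_2 - Δ_1) = -78
Natural end conditions: σ_0 = σ_3 = 0.
Solving: σ_0 = 0, σ_1 = -14/5, σ_2 = -94/5, σ_3 = 0.
On [1, 2], s(x) = 9 + 46/15·(x - 1) - 7/5·(x - 1)² - 8/3·(x - 1)³.
With (x - 1) = 2/3: s(5/3) = 3901/405.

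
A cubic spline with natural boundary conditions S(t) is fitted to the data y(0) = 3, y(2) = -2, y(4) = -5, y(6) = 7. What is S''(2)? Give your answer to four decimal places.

Write M_i for S''(x_i). With h_i = 2, 2, 2 and divided differences Δ_i = -5/2, -3/2, 6, the continuity of S' gives the tridiagonal system
  2·M_0 + 8·M_1 + 2·M_2 = 6(Δ_1 - Δ_0) = 6
  2·M_1 + 8·M_2 + 2·M_3 = 6(Δ_2 - Δ_1) = 45
Natural end conditions: M_0 = M_3 = 0.
Solving the tridiagonal system: M_0 = 0, M_1 = -7/10, M_2 = 29/5, M_3 = 0.

-0.7000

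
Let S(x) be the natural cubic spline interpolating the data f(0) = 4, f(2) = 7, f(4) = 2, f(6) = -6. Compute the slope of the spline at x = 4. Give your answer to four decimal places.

Put σ_i = S'' at the i-th knot. Here h = (2, 2, 2) and Δ = (3/2, -5/2, -4), so the interior equations h_(i-1)·σ_(i-1) + 2(h_(i-1)+h_i)·σ_i + h_i·σ_(i+1) = 6(Δ_i − Δ_(i-1)) read
  2·σ_0 + 8·σ_1 + 2·σ_2 = 6(Δ_1 - Δ_0) = -24
  2·σ_1 + 8·σ_2 + 2·σ_3 = 6(Δ_2 - Δ_1) = -9
Natural end conditions: σ_0 = σ_3 = 0.
Forward elimination and back-substitution give σ_0 = 0, σ_1 = -29/10, σ_2 = -2/5, σ_3 = 0.
On [4, 6], S'(x) = b_2 + 2c_2·(x - 4) + 3d_2·(x - 4)² with b_2 = Δ_2 - h_2(2σ_2 + σ_3)/6 = -56/15, c_2 = σ_2/2 = -1/5, d_2 = (σ_3 - σ_2)/(6h_2) = 1/30. So S'(4) = -56/15.

-3.7333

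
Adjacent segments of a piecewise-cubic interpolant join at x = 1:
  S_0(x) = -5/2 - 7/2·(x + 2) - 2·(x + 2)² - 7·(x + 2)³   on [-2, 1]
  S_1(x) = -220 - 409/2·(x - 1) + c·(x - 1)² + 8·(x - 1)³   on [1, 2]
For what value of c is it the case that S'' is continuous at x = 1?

S_0''(x) = -4 - 42·(x + 2), so S_0''(1) = -130. On the right, S_1''(1) = 2c, so c = -65.

-65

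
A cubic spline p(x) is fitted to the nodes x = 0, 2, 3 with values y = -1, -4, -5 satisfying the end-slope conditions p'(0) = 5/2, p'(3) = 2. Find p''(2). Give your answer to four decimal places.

With m_i denoting the second derivative at x_i, h_i = 2, 1, and Δ_i = (y_(i+1) − y_i)/h_i = -3/2, -1:
  2·m_0 + 6·m_1 + 1·m_2 = 6(Δ_1 - Δ_0) = 3
Clamped end conditions give two more equations: 2h_0·m_0 + h_0·m_1 = 6(Δ_0 - p'(0)) = -24 and h_1·m_1 + 2h_1·m_2 = 6(p'(3) - Δ_1) = 18.
Hence m_0 = -20/3, m_1 = 4/3, m_2 = 25/3.

1.3333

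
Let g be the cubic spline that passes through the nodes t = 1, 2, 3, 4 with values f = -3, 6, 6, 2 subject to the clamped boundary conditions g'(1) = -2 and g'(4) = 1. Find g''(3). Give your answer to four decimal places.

-4.4000

Let M_i = g''(x_i). Step sizes h_i = 1, 1, 1; slopes of the chords Δ_i = (y_(i+1) - y_i)/h_i = 9, 0, -4.
  1·M_0 + 4·M_1 + 1·M_2 = 6(Δ_1 - Δ_0) = -54
  1·M_1 + 4·M_2 + 1·M_3 = 6(Δ_2 - Δ_1) = -24
Clamped end conditions give two more equations: 2h_0·M_0 + h_0·M_1 = 6(Δ_0 - g'(1)) = 66 and h_2·M_2 + 2h_2·M_3 = 6(g'(4) - Δ_2) = 30.
Solving the tridiagonal system: M_0 = 224/5, M_1 = -118/5, M_2 = -22/5, M_3 = 86/5.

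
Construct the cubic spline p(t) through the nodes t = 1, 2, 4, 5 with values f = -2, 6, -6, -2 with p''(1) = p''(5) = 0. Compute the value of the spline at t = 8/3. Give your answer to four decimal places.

Let m_i = p''(x_i). Step sizes h_i = 1, 2, 1; slopes of the chords Δ_i = (y_(i+1) - y_i)/h_i = 8, -6, 4.
  1·m_0 + 6·m_1 + 2·m_2 = 6(Δ_1 - Δ_0) = -84
  2·m_1 + 6·m_2 + 1·m_3 = 6(Δ_2 - Δ_1) = 60
Natural end conditions: m_0 = m_3 = 0.
Hence m_0 = 0, m_1 = -39/2, m_2 = 33/2, m_3 = 0.
On [2, 4], p(t) = 6 + 3/2·(t - 2) - 39/4·(t - 2)² + 3·(t - 2)³.
With (t - 2) = 2/3: p(8/3) = 32/9.

3.5556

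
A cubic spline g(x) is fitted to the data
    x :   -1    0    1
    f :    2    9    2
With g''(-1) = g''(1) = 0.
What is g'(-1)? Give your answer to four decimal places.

Write m_i for g''(x_i). With h_i = 1, 1 and divided differences Δ_i = 7, -7, the continuity of g' gives the tridiagonal system
  1·m_0 + 4·m_1 + 1·m_2 = 6(Δ_1 - Δ_0) = -84
Natural end conditions: m_0 = m_2 = 0.
Hence m_0 = 0, m_1 = -21, m_2 = 0.
On [-1, 0], g'(x) = b_0 + 2c_0·(x + 1) + 3d_0·(x + 1)² with b_0 = Δ_0 - h_0(2m_0 + m_1)/6 = 21/2, c_0 = m_0/2 = 0, d_0 = (m_1 - m_0)/(6h_0) = -7/2. So g'(-1) = 21/2.

10.5000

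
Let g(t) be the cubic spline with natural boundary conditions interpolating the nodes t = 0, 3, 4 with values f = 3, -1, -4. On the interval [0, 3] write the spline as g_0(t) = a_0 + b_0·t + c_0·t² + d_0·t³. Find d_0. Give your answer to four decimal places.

-0.0694

Put M_i = g'' at the i-th knot. Here h = (3, 1) and Δ = (-4/3, -3), so the interior equations h_(i-1)·M_(i-1) + 2(h_(i-1)+h_i)·M_i + h_i·M_(i+1) = 6(Δ_i − Δ_(i-1)) read
  3·M_0 + 8·M_1 + 1·M_2 = 6(Δ_1 - Δ_0) = -10
Natural end conditions: M_0 = M_2 = 0.
Solving: M_0 = 0, M_1 = -5/4, M_2 = 0.
On [0, 3], with g_0(t) = a_0 + b_0·t + c_0·t² + d_0·t³: c_0 = M_0/2 = 0, d_0 = (M_1 - M_0)/(6h_0) = -5/72, b_0 = Δ_0 - h_0(2M_0 + M_1)/6 = -17/24.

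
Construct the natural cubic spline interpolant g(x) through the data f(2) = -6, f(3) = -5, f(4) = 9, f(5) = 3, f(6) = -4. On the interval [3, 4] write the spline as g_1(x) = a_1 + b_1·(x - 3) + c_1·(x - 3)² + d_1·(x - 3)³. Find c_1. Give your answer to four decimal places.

Let M_i = g''(x_i). Step sizes h_i = 1, 1, 1, 1; slopes of the chords Δ_i = (y_(i+1) - y_i)/h_i = 1, 14, -6, -7.
  1·M_0 + 4·M_1 + 1·M_2 = 6(Δ_1 - Δ_0) = 78
  1·M_1 + 4·M_2 + 1·M_3 = 6(Δ_2 - Δ_1) = -120
  1·M_2 + 4·M_3 + 1·M_4 = 6(Δ_3 - Δ_2) = -6
Natural end conditions: M_0 = M_4 = 0.
Hence M_0 = 0, M_1 = 411/14, M_2 = -276/7, M_3 = 117/14, M_4 = 0.
On [3, 4], with g_1(x) = a_1 + b_1·(x - 3) + c_1·(x - 3)² + d_1·(x - 3)³: c_1 = M_1/2 = 411/28, d_1 = (M_2 - M_1)/(6h_1) = -321/28, b_1 = Δ_1 - h_1(2M_1 + M_2)/6 = 151/14.

14.6786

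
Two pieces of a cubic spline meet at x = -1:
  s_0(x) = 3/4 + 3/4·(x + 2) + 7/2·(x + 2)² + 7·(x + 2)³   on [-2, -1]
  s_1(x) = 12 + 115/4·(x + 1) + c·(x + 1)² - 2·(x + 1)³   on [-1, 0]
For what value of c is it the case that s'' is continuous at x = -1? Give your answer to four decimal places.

24.5000

s_0''(x) = 7 + 42·(x + 2), so s_0''(-1) = 49. On the right, s_1''(-1) = 2c, so c = 49/2.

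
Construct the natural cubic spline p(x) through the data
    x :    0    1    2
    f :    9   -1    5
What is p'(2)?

10

With M_i denoting the second derivative at x_i, h_i = 1, 1, and Δ_i = (y_(i+1) − y_i)/h_i = -10, 6:
  1·M_0 + 4·M_1 + 1·M_2 = 6(Δ_1 - Δ_0) = 96
Natural end conditions: M_0 = M_2 = 0.
Hence M_0 = 0, M_1 = 24, M_2 = 0.
On [1, 2], p'(x) = b_1 + 2c_1·(x - 1) + 3d_1·(x - 1)² with b_1 = Δ_1 - h_1(2M_1 + M_2)/6 = -2, c_1 = M_1/2 = 12, d_1 = (M_2 - M_1)/(6h_1) = -4. So p'(2) = 10.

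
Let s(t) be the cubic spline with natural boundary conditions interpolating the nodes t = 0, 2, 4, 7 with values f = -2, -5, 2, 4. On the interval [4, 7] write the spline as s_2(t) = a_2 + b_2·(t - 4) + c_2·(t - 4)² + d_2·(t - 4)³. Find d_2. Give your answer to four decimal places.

Let m_i = s''(x_i). Step sizes h_i = 2, 2, 3; slopes of the chords Δ_i = (y_(i+1) - y_i)/h_i = -3/2, 7/2, 2/3.
  2·m_0 + 8·m_1 + 2·m_2 = 6(Δ_1 - Δ_0) = 30
  2·m_1 + 10·m_2 + 3·m_3 = 6(Δ_2 - Δ_1) = -17
Natural end conditions: m_0 = m_3 = 0.
Forward elimination and back-substitution give m_0 = 0, m_1 = 167/38, m_2 = -49/19, m_3 = 0.
On [4, 7], with s_2(t) = a_2 + b_2·(t - 4) + c_2·(t - 4)² + d_2·(t - 4)³: c_2 = m_2/2 = -49/38, d_2 = (m_3 - m_2)/(6h_2) = 49/342, b_2 = Δ_2 - h_2(2m_2 + m_3)/6 = 185/57.

0.1433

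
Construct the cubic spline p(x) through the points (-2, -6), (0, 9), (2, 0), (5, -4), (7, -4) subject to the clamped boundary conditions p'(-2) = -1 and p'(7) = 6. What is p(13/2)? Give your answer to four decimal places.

-5.8236

Let σ_i = p''(x_i). Step sizes h_i = 2, 2, 3, 2; slopes of the chords Δ_i = (y_(i+1) - y_i)/h_i = 15/2, -9/2, -4/3, 0.
  2·σ_0 + 8·σ_1 + 2·σ_2 = 6(Δ_1 - Δ_0) = -72
  2·σ_1 + 10·σ_2 + 3·σ_3 = 6(Δ_2 - Δ_1) = 19
  3·σ_2 + 10·σ_3 + 2·σ_4 = 6(Δ_3 - Δ_2) = 8
Clamped end conditions give two more equations: 2h_0·σ_0 + h_0·σ_1 = 6(Δ_0 - p'(-2)) = 51 and h_3·σ_3 + 2h_3·σ_4 = 6(p'(7) - Δ_3) = 36.
Solving the tridiagonal system: σ_0 = 3640/177, σ_1 = -5533/354, σ_2 = 1054/177, σ_3 = -548/177, σ_4 = 1867/177.
On [5, 7], p(x) = -4 - 257/177·(x - 5) - 274/177·(x - 5)² + 805/708·(x - 5)³.
With (x - 5) = 3/2: p(13/2) = -10995/1888.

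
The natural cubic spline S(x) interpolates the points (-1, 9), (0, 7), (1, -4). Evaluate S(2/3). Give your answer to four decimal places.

Let M_i = S''(x_i). Step sizes h_i = 1, 1; slopes of the chords Δ_i = (y_(i+1) - y_i)/h_i = -2, -11.
  1·M_0 + 4·M_1 + 1·M_2 = 6(Δ_1 - Δ_0) = -54
Natural end conditions: M_0 = M_2 = 0.
Hence M_0 = 0, M_1 = -27/2, M_2 = 0.
On [0, 1], S(x) = 7 - 13/2·x - 27/4·x² + 9/4·x³.
With x = 2/3: S(2/3) = 1/3.

0.3333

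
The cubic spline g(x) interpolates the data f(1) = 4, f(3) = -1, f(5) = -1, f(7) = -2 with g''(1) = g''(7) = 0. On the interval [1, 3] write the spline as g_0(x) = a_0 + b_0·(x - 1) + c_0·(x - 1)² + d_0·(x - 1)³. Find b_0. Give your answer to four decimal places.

Let σ_i = g''(x_i). Step sizes h_i = 2, 2, 2; slopes of the chords Δ_i = (y_(i+1) - y_i)/h_i = -5/2, 0, -1/2.
  2·σ_0 + 8·σ_1 + 2·σ_2 = 6(Δ_1 - Δ_0) = 15
  2·σ_1 + 8·σ_2 + 2·σ_3 = 6(Δ_2 - Δ_1) = -3
Natural end conditions: σ_0 = σ_3 = 0.
Forward elimination and back-substitution give σ_0 = 0, σ_1 = 21/10, σ_2 = -9/10, σ_3 = 0.
On [1, 3], with g_0(x) = a_0 + b_0·(x - 1) + c_0·(x - 1)² + d_0·(x - 1)³: c_0 = σ_0/2 = 0, d_0 = (σ_1 - σ_0)/(6h_0) = 7/40, b_0 = Δ_0 - h_0(2σ_0 + σ_1)/6 = -16/5.

-3.2000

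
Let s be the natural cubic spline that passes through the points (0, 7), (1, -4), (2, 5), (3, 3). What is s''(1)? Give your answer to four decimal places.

36.4000

With m_i denoting the second derivative at x_i, h_i = 1, 1, 1, and Δ_i = (y_(i+1) − y_i)/h_i = -11, 9, -2:
  1·m_0 + 4·m_1 + 1·m_2 = 6(Δ_1 - Δ_0) = 120
  1·m_1 + 4·m_2 + 1·m_3 = 6(Δ_2 - Δ_1) = -66
Natural end conditions: m_0 = m_3 = 0.
Solving the tridiagonal system: m_0 = 0, m_1 = 182/5, m_2 = -128/5, m_3 = 0.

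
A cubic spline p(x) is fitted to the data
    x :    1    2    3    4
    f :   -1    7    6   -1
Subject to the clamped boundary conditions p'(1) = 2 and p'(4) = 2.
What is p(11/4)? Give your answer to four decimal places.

7.6281

Write M_i for p''(x_i). With h_i = 1, 1, 1 and divided differences Δ_i = 8, -1, -7, the continuity of p' gives the tridiagonal system
  1·M_0 + 4·M_1 + 1·M_2 = 6(Δ_1 - Δ_0) = -54
  1·M_1 + 4·M_2 + 1·M_3 = 6(Δ_2 - Δ_1) = -36
Clamped end conditions give two more equations: 2h_0·M_0 + h_0·M_1 = 6(Δ_0 - p'(1)) = 36 and h_2·M_2 + 2h_2·M_3 = 6(p'(4) - Δ_2) = 54.
Forward elimination and back-substitution give M_0 = 132/5, M_1 = -84/5, M_2 = -66/5, M_3 = 168/5.
On [2, 3], p(x) = 7 + 34/5·(x - 2) - 42/5·(x - 2)² + 3/5·(x - 2)³.
With (x - 2) = 3/4: p(11/4) = 2441/320.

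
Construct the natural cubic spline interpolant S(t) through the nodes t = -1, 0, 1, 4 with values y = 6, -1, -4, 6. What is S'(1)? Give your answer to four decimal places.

With m_i denoting the second derivative at x_i, h_i = 1, 1, 3, and Δ_i = (y_(i+1) − y_i)/h_i = -7, -3, 10/3:
  1·m_0 + 4·m_1 + 1·m_2 = 6(Δ_1 - Δ_0) = 24
  1·m_1 + 8·m_2 + 3·m_3 = 6(Δ_2 - Δ_1) = 38
Natural end conditions: m_0 = m_3 = 0.
Hence m_0 = 0, m_1 = 154/31, m_2 = 128/31, m_3 = 0.
On [1, 4], S'(t) = b_2 + 2c_2·(t - 1) + 3d_2·(t - 1)² with b_2 = Δ_2 - h_2(2m_2 + m_3)/6 = -74/93, c_2 = m_2/2 = 64/31, d_2 = (m_3 - m_2)/(6h_2) = -64/279. So S'(1) = -74/93.

-0.7957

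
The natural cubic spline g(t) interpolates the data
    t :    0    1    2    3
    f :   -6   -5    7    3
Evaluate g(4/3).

Write M_i for g''(x_i). With h_i = 1, 1, 1 and divided differences Δ_i = 1, 12, -4, the continuity of g' gives the tridiagonal system
  1·M_0 + 4·M_1 + 1·M_2 = 6(Δ_1 - Δ_0) = 66
  1·M_1 + 4·M_2 + 1·M_3 = 6(Δ_2 - Δ_1) = -96
Natural end conditions: M_0 = M_3 = 0.
Hence M_0 = 0, M_1 = 24, M_2 = -30, M_3 = 0.
On [1, 2], g(t) = -5 + 9·(t - 1) + 12·(t - 1)² - 9·(t - 1)³.
With (t - 1) = 1/3: g(4/3) = -1.

-1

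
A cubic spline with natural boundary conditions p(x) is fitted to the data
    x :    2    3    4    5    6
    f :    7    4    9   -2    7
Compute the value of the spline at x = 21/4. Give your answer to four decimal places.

-1.9297

With m_i denoting the second derivative at x_i, h_i = 1, 1, 1, 1, and Δ_i = (y_(i+1) − y_i)/h_i = -3, 5, -11, 9:
  1·m_0 + 4·m_1 + 1·m_2 = 6(Δ_1 - Δ_0) = 48
  1·m_1 + 4·m_2 + 1·m_3 = 6(Δ_2 - Δ_1) = -96
  1·m_2 + 4·m_3 + 1·m_4 = 6(Δ_3 - Δ_2) = 120
Natural end conditions: m_0 = m_4 = 0.
Hence m_0 = 0, m_1 = 153/7, m_2 = -276/7, m_3 = 279/7, m_4 = 0.
On [5, 6], p(x) = -2 - 30/7·(x - 5) + 279/14·(x - 5)² - 93/14·(x - 5)³.
With (x - 5) = 1/4: p(21/4) = -247/128.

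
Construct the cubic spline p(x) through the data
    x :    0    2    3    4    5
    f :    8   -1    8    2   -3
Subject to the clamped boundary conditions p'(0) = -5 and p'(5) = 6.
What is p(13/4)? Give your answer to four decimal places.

With m_i denoting the second derivative at x_i, h_i = 2, 1, 1, 1, and Δ_i = (y_(i+1) − y_i)/h_i = -9/2, 9, -6, -5:
  2·m_0 + 6·m_1 + 1·m_2 = 6(Δ_1 - Δ_0) = 81
  1·m_1 + 4·m_2 + 1·m_3 = 6(Δ_2 - Δ_1) = -90
  1·m_2 + 4·m_3 + 1·m_4 = 6(Δ_3 - Δ_2) = 6
Clamped end conditions give two more equations: 2h_0·m_0 + h_0·m_1 = 6(Δ_0 - p'(0)) = 3 and h_3·m_3 + 2h_3·m_4 = 6(p'(5) - Δ_3) = 66.
Hence m_0 = -1639/164, m_1 = 881/41, m_2 = -2291/82, m_3 = 11/41, m_4 = 2695/82.
On [3, 4], p(x) = 8 + 134/41·(x - 3) - 2291/164·(x - 3)² + 771/164·(x - 3)³.
With (x - 3) = 1/4: p(13/4) = 84151/10496.

8.0174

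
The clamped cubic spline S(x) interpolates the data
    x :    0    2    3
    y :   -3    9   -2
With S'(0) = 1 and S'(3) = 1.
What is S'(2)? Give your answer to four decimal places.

-8.5000

Write M_i for S''(x_i). With h_i = 2, 1 and divided differences Δ_i = 6, -11, the continuity of S' gives the tridiagonal system
  2·M_0 + 6·M_1 + 1·M_2 = 6(Δ_1 - Δ_0) = -102
Clamped end conditions give two more equations: 2h_0·M_0 + h_0·M_1 = 6(Δ_0 - S'(0)) = 30 and h_1·M_1 + 2h_1·M_2 = 6(S'(3) - Δ_1) = 72.
Solving the tridiagonal system: M_0 = 49/2, M_1 = -34, M_2 = 53.
On [2, 3], S'(x) = b_1 + 2c_1·(x - 2) + 3d_1·(x - 2)² with b_1 = Δ_1 - h_1(2M_1 + M_2)/6 = -17/2, c_1 = M_1/2 = -17, d_1 = (M_2 - M_1)/(6h_1) = 29/2. So S'(2) = -17/2.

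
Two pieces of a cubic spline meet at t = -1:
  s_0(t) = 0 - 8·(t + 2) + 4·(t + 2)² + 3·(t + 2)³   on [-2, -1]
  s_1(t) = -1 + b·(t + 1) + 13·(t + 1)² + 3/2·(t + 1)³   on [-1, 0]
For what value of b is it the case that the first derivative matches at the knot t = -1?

9

s_0'(t) = -8 + 8·(t + 2) + 9·(t + 2)², so s_0'(-1) = 9. On the right, s_1'(-1) = b, so b = 9.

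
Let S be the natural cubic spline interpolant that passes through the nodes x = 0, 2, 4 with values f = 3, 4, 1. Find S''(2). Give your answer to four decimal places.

Let m_i = S''(x_i). Step sizes h_i = 2, 2; slopes of the chords Δ_i = (y_(i+1) - y_i)/h_i = 1/2, -3/2.
  2·m_0 + 8·m_1 + 2·m_2 = 6(Δ_1 - Δ_0) = -12
Natural end conditions: m_0 = m_2 = 0.
Solving the tridiagonal system: m_0 = 0, m_1 = -3/2, m_2 = 0.

-1.5000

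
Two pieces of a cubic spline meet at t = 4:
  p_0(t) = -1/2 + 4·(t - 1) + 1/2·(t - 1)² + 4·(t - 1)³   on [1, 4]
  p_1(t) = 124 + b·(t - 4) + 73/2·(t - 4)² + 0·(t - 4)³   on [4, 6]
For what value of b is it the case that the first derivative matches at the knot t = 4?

p_0'(t) = 4 + 1·(t - 1) + 12·(t - 1)², so p_0'(4) = 115. On the right, p_1'(4) = b, so b = 115.

115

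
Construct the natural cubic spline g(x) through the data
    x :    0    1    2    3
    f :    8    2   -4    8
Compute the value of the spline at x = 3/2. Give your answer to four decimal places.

Let σ_i = g''(x_i). Step sizes h_i = 1, 1, 1; slopes of the chords Δ_i = (y_(i+1) - y_i)/h_i = -6, -6, 12.
  1·σ_0 + 4·σ_1 + 1·σ_2 = 6(Δ_1 - Δ_0) = 0
  1·σ_1 + 4·σ_2 + 1·σ_3 = 6(Δ_2 - Δ_1) = 108
Natural end conditions: σ_0 = σ_3 = 0.
Forward elimination and back-substitution give σ_0 = 0, σ_1 = -36/5, σ_2 = 144/5, σ_3 = 0.
On [1, 2], g(x) = 2 - 42/5·(x - 1) - 18/5·(x - 1)² + 6·(x - 1)³.
With (x - 1) = 1/2: g(3/2) = -47/20.

-2.3500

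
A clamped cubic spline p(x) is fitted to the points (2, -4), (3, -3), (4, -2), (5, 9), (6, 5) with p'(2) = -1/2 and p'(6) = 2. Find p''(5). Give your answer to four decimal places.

-38.5357

Write M_i for p''(x_i). With h_i = 1, 1, 1, 1 and divided differences Δ_i = 1, 1, 11, -4, the continuity of p' gives the tridiagonal system
  1·M_0 + 4·M_1 + 1·M_2 = 6(Δ_1 - Δ_0) = 0
  1·M_1 + 4·M_2 + 1·M_3 = 6(Δ_2 - Δ_1) = 60
  1·M_2 + 4·M_3 + 1·M_4 = 6(Δ_3 - Δ_2) = -90
Clamped end conditions give two more equations: 2h_0·M_0 + h_0·M_1 = 6(Δ_0 - p'(2)) = 9 and h_3·M_3 + 2h_3·M_4 = 6(p'(6) - Δ_3) = 36.
Hence M_0 = 503/56, M_1 = -251/28, M_2 = 215/8, M_3 = -1079/28, M_4 = 2087/56.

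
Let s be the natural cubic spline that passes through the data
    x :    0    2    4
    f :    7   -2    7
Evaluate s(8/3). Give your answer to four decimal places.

-0.6667

With M_i denoting the second derivative at x_i, h_i = 2, 2, and Δ_i = (y_(i+1) − y_i)/h_i = -9/2, 9/2:
  2·M_0 + 8·M_1 + 2·M_2 = 6(Δ_1 - Δ_0) = 54
Natural end conditions: M_0 = M_2 = 0.
Forward elimination and back-substitution give M_0 = 0, M_1 = 27/4, M_2 = 0.
On [2, 4], s(x) = -2 + 0·(x - 2) + 27/8·(x - 2)² - 9/16·(x - 2)³.
With (x - 2) = 2/3: s(8/3) = -2/3.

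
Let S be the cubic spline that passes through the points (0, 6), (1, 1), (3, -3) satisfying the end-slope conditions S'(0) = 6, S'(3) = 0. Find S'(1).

-8

With σ_i denoting the second derivative at x_i, h_i = 1, 2, and Δ_i = (y_(i+1) − y_i)/h_i = -5, -2:
  1·σ_0 + 6·σ_1 + 2·σ_2 = 6(Δ_1 - Δ_0) = 18
Clamped end conditions give two more equations: 2h_0·σ_0 + h_0·σ_1 = 6(Δ_0 - S'(0)) = -66 and h_1·σ_1 + 2h_1·σ_2 = 6(S'(3) - Δ_1) = 12.
Hence σ_0 = -38, σ_1 = 10, σ_2 = -2.
On [1, 3], S'(x) = b_1 + 2c_1·(x - 1) + 3d_1·(x - 1)² with b_1 = Δ_1 - h_1(2σ_1 + σ_2)/6 = -8, c_1 = σ_1/2 = 5, d_1 = (σ_2 - σ_1)/(6h_1) = -1. So S'(1) = -8.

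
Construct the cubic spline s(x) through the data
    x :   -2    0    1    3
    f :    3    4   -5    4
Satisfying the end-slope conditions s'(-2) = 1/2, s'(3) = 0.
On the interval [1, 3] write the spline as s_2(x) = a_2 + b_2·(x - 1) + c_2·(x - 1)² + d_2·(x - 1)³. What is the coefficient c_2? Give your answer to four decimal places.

Put M_i = s'' at the i-th knot. Here h = (2, 1, 2) and Δ = (1/2, -9, 9/2), so the interior equations h_(i-1)·M_(i-1) + 2(h_(i-1)+h_i)·M_i + h_i·M_(i+1) = 6(Δ_i − Δ_(i-1)) read
  2·M_0 + 6·M_1 + 1·M_2 = 6(Δ_1 - Δ_0) = -57
  1·M_1 + 6·M_2 + 2·M_3 = 6(Δ_2 - Δ_1) = 81
Clamped end conditions give two more equations: 2h_0·M_0 + h_0·M_1 = 6(Δ_0 - s'(-2)) = 0 and h_2·M_2 + 2h_2·M_3 = 6(s'(3) - Δ_2) = -27.
Solving the tridiagonal system: M_0 = 253/32, M_1 = -253/16, M_2 = 353/16, M_3 = -569/32.
On [1, 3], with s_2(x) = a_2 + b_2·(x - 1) + c_2·(x - 1)² + d_2·(x - 1)³: c_2 = M_2/2 = 353/32, d_2 = (M_3 - M_2)/(6h_2) = -425/128, b_2 = Δ_2 - h_2(2M_2 + M_3)/6 = -137/32.

11.0313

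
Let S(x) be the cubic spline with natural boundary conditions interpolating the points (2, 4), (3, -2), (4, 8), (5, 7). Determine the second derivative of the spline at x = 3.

Write σ_i for S''(x_i). With h_i = 1, 1, 1 and divided differences Δ_i = -6, 10, -1, the continuity of S' gives the tridiagonal system
  1·σ_0 + 4·σ_1 + 1·σ_2 = 6(Δ_1 - Δ_0) = 96
  1·σ_1 + 4·σ_2 + 1·σ_3 = 6(Δ_2 - Δ_1) = -66
Natural end conditions: σ_0 = σ_3 = 0.
Solving the tridiagonal system: σ_0 = 0, σ_1 = 30, σ_2 = -24, σ_3 = 0.

30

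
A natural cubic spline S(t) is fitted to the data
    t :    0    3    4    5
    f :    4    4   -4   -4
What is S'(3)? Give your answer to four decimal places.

Let M_i = S''(x_i). Step sizes h_i = 3, 1, 1; slopes of the chords Δ_i = (y_(i+1) - y_i)/h_i = 0, -8, 0.
  3·M_0 + 8·M_1 + 1·M_2 = 6(Δ_1 - Δ_0) = -48
  1·M_1 + 4·M_2 + 1·M_3 = 6(Δ_2 - Δ_1) = 48
Natural end conditions: M_0 = M_3 = 0.
Forward elimination and back-substitution give M_0 = 0, M_1 = -240/31, M_2 = 432/31, M_3 = 0.
On [3, 4], S'(t) = b_1 + 2c_1·(t - 3) + 3d_1·(t - 3)² with b_1 = Δ_1 - h_1(2M_1 + M_2)/6 = -240/31, c_1 = M_1/2 = -120/31, d_1 = (M_2 - M_1)/(6h_1) = 112/31. So S'(3) = -240/31.

-7.7419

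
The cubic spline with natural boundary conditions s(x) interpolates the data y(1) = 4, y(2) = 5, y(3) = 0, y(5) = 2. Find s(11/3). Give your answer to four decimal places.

-1.2657

Write m_i for s''(x_i). With h_i = 1, 1, 2 and divided differences Δ_i = 1, -5, 1, the continuity of s' gives the tridiagonal system
  1·m_0 + 4·m_1 + 1·m_2 = 6(Δ_1 - Δ_0) = -36
  1·m_1 + 6·m_2 + 2·m_3 = 6(Δ_2 - Δ_1) = 36
Natural end conditions: m_0 = m_3 = 0.
Forward elimination and back-substitution give m_0 = 0, m_1 = -252/23, m_2 = 180/23, m_3 = 0.
On [3, 5], s(x) = 0 - 97/23·(x - 3) + 90/23·(x - 3)² - 15/23·(x - 3)³.
With (x - 3) = 2/3: s(11/3) = -262/207.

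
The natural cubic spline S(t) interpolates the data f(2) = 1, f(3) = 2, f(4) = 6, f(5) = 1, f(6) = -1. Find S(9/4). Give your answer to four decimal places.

Put M_i = S'' at the i-th knot. Here h = (1, 1, 1, 1) and Δ = (1, 4, -5, -2), so the interior equations h_(i-1)·M_(i-1) + 2(h_(i-1)+h_i)·M_i + h_i·M_(i+1) = 6(Δ_i − Δ_(i-1)) read
  1·M_0 + 4·M_1 + 1·M_2 = 6(Δ_1 - Δ_0) = 18
  1·M_1 + 4·M_2 + 1·M_3 = 6(Δ_2 - Δ_1) = -54
  1·M_2 + 4·M_3 + 1·M_4 = 6(Δ_3 - Δ_2) = 18
Natural end conditions: M_0 = M_4 = 0.
Hence M_0 = 0, M_1 = 9, M_2 = -18, M_3 = 9, M_4 = 0.
On [2, 3], S(t) = 1 - 1/2·(t - 2) + 0·(t - 2)² + 3/2·(t - 2)³.
With (t - 2) = 1/4: S(9/4) = 115/128.

0.8984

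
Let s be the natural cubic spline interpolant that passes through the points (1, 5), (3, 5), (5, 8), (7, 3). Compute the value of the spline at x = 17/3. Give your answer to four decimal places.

Put M_i = s'' at the i-th knot. Here h = (2, 2, 2) and Δ = (0, 3/2, -5/2), so the interior equations h_(i-1)·M_(i-1) + 2(h_(i-1)+h_i)·M_i + h_i·M_(i+1) = 6(Δ_i − Δ_(i-1)) read
  2·M_0 + 8·M_1 + 2·M_2 = 6(Δ_1 - Δ_0) = 9
  2·M_1 + 8·M_2 + 2·M_3 = 6(Δ_2 - Δ_1) = -24
Natural end conditions: M_0 = M_3 = 0.
Solving: M_0 = 0, M_1 = 2, M_2 = -7/2, M_3 = 0.
On [5, 7], s(x) = 8 - 1/6·(x - 5) - 7/4·(x - 5)² + 7/24·(x - 5)³.
With (x - 5) = 2/3: s(17/3) = 583/81.

7.1975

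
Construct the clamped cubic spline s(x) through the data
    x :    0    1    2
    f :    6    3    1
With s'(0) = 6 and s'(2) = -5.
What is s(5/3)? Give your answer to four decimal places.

1.9630

Write m_i for s''(x_i). With h_i = 1, 1 and divided differences Δ_i = -3, -2, the continuity of s' gives the tridiagonal system
  1·m_0 + 4·m_1 + 1·m_2 = 6(Δ_1 - Δ_0) = 6
Clamped end conditions give two more equations: 2h_0·m_0 + h_0·m_1 = 6(Δ_0 - s'(0)) = -54 and h_1·m_1 + 2h_1·m_2 = 6(s'(2) - Δ_1) = -18.
Hence m_0 = -34, m_1 = 14, m_2 = -16.
On [1, 2], s(x) = 3 - 4·(x - 1) + 7·(x - 1)² - 5·(x - 1)³.
With (x - 1) = 2/3: s(5/3) = 53/27.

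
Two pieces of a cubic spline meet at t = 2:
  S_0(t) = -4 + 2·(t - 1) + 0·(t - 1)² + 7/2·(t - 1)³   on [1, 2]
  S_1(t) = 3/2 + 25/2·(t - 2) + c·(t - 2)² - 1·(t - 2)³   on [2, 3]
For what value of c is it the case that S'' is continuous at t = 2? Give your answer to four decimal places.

S_0''(t) = 0 + 21·(t - 1), so S_0''(2) = 21. On the right, S_1''(2) = 2c, so c = 21/2.

10.5000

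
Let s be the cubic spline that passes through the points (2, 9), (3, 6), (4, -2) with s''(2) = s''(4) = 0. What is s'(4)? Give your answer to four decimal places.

Put σ_i = s'' at the i-th knot. Here h = (1, 1) and Δ = (-3, -8), so the interior equations h_(i-1)·σ_(i-1) + 2(h_(i-1)+h_i)·σ_i + h_i·σ_(i+1) = 6(Δ_i − Δ_(i-1)) read
  1·σ_0 + 4·σ_1 + 1·σ_2 = 6(Δ_1 - Δ_0) = -30
Natural end conditions: σ_0 = σ_2 = 0.
Solving the tridiagonal system: σ_0 = 0, σ_1 = -15/2, σ_2 = 0.
On [3, 4], s'(x) = b_1 + 2c_1·(x - 3) + 3d_1·(x - 3)² with b_1 = Δ_1 - h_1(2σ_1 + σ_2)/6 = -11/2, c_1 = σ_1/2 = -15/4, d_1 = (σ_2 - σ_1)/(6h_1) = 5/4. So s'(4) = -37/4.

-9.2500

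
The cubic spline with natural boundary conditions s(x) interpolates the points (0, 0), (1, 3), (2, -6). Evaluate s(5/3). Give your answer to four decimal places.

-2.1111

With M_i denoting the second derivative at x_i, h_i = 1, 1, and Δ_i = (y_(i+1) − y_i)/h_i = 3, -9:
  1·M_0 + 4·M_1 + 1·M_2 = 6(Δ_1 - Δ_0) = -72
Natural end conditions: M_0 = M_2 = 0.
Hence M_0 = 0, M_1 = -18, M_2 = 0.
On [1, 2], s(x) = 3 - 3·(x - 1) - 9·(x - 1)² + 3·(x - 1)³.
With (x - 1) = 2/3: s(5/3) = -19/9.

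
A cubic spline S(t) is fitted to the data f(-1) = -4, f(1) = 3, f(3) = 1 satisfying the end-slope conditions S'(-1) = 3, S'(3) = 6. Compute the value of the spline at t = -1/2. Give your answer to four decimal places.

-2.0273

With σ_i denoting the second derivative at x_i, h_i = 2, 2, and Δ_i = (y_(i+1) − y_i)/h_i = 7/2, -1:
  2·σ_0 + 8·σ_1 + 2·σ_2 = 6(Δ_1 - Δ_0) = -27
Clamped end conditions give two more equations: 2h_0·σ_0 + h_0·σ_1 = 6(Δ_0 - S'(-1)) = 3 and h_1·σ_1 + 2h_1·σ_2 = 6(S'(3) - Δ_1) = 42.
Solving the tridiagonal system: σ_0 = 39/8, σ_1 = -33/4, σ_2 = 117/8.
On [-1, 1], S(t) = -4 + 3·(t + 1) + 39/16·(t + 1)² - 35/32·(t + 1)³.
With (t + 1) = 1/2: S(-1/2) = -519/256.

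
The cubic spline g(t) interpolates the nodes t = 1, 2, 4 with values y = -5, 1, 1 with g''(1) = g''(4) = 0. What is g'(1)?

7

With M_i denoting the second derivative at x_i, h_i = 1, 2, and Δ_i = (y_(i+1) − y_i)/h_i = 6, 0:
  1·M_0 + 6·M_1 + 2·M_2 = 6(Δ_1 - Δ_0) = -36
Natural end conditions: M_0 = M_2 = 0.
Forward elimination and back-substitution give M_0 = 0, M_1 = -6, M_2 = 0.
On [1, 2], g'(t) = b_0 + 2c_0·(t - 1) + 3d_0·(t - 1)² with b_0 = Δ_0 - h_0(2M_0 + M_1)/6 = 7, c_0 = M_0/2 = 0, d_0 = (M_1 - M_0)/(6h_0) = -1. So g'(1) = 7.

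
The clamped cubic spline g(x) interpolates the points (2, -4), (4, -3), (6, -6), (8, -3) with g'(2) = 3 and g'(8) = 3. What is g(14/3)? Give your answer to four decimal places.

With m_i denoting the second derivative at x_i, h_i = 2, 2, 2, and Δ_i = (y_(i+1) − y_i)/h_i = 1/2, -3/2, 3/2:
  2·m_0 + 8·m_1 + 2·m_2 = 6(Δ_1 - Δ_0) = -12
  2·m_1 + 8·m_2 + 2·m_3 = 6(Δ_2 - Δ_1) = 18
Clamped end conditions give two more equations: 2h_0·m_0 + h_0·m_1 = 6(Δ_0 - g'(2)) = -15 and h_2·m_2 + 2h_2·m_3 = 6(g'(8) - Δ_2) = 9.
Solving: m_0 = -31/10, m_1 = -13/10, m_2 = 23/10, m_3 = 11/10.
On [4, 6], g(x) = -3 - 7/5·(x - 4) - 13/20·(x - 4)² + 3/10·(x - 4)³.
With (x - 4) = 2/3: g(14/3) = -62/15.

-4.1333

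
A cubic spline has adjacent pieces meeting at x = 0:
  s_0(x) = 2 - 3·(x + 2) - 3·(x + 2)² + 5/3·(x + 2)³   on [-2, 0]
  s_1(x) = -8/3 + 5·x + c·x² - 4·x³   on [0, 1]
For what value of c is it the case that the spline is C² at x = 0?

7

s_0''(x) = -6 + 10·(x + 2), so s_0''(0) = 14. On the right, s_1''(0) = 2c, so c = 7.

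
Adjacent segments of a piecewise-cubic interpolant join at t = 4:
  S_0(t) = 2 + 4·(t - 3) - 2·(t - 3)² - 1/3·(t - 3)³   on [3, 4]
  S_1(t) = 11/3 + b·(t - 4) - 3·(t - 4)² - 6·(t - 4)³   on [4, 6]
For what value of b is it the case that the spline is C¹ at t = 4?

-1

S_0'(t) = 4 - 4·(t - 3) - 1·(t - 3)², so S_0'(4) = -1. On the right, S_1'(4) = b, so b = -1.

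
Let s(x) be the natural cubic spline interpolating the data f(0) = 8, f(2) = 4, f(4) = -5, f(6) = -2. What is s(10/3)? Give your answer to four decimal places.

-2.6765

Put M_i = s'' at the i-th knot. Here h = (2, 2, 2) and Δ = (-2, -9/2, 3/2), so the interior equations h_(i-1)·M_(i-1) + 2(h_(i-1)+h_i)·M_i + h_i·M_(i+1) = 6(Δ_i − Δ_(i-1)) read
  2·M_0 + 8·M_1 + 2·M_2 = 6(Δ_1 - Δ_0) = -15
  2·M_1 + 8·M_2 + 2·M_3 = 6(Δ_2 - Δ_1) = 36
Natural end conditions: M_0 = M_3 = 0.
Forward elimination and back-substitution give M_0 = 0, M_1 = -16/5, M_2 = 53/10, M_3 = 0.
On [2, 4], s(x) = 4 - 62/15·(x - 2) - 8/5·(x - 2)² + 17/24·(x - 2)³.
With (x - 2) = 4/3: s(10/3) = -1084/405.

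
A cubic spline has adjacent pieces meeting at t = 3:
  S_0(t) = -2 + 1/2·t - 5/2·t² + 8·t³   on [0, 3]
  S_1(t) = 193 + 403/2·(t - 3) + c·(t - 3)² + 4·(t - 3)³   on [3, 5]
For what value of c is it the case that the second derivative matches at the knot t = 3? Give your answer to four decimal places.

S_0''(t) = -5 + 48·t, so S_0''(3) = 139. On the right, S_1''(3) = 2c, so c = 139/2.

69.5000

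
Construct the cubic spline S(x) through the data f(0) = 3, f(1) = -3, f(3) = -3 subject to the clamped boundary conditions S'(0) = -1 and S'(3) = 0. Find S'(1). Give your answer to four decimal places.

-5.6667

Let M_i = S''(x_i). Step sizes h_i = 1, 2; slopes of the chords Δ_i = (y_(i+1) - y_i)/h_i = -6, 0.
  1·M_0 + 6·M_1 + 2·M_2 = 6(Δ_1 - Δ_0) = 36
Clamped end conditions give two more equations: 2h_0·M_0 + h_0·M_1 = 6(Δ_0 - S'(0)) = -30 and h_1·M_1 + 2h_1·M_2 = 6(S'(3) - Δ_1) = 0.
Solving the tridiagonal system: M_0 = -62/3, M_1 = 34/3, M_2 = -17/3.
On [1, 3], S'(x) = b_1 + 2c_1·(x - 1) + 3d_1·(x - 1)² with b_1 = Δ_1 - h_1(2M_1 + M_2)/6 = -17/3, c_1 = M_1/2 = 17/3, d_1 = (M_2 - M_1)/(6h_1) = -17/12. So S'(1) = -17/3.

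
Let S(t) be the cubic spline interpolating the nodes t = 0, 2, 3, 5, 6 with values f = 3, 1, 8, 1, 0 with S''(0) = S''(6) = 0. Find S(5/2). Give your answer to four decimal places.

Put M_i = S'' at the i-th knot. Here h = (2, 1, 2, 1) and Δ = (-1, 7, -7/2, -1), so the interior equations h_(i-1)·M_(i-1) + 2(h_(i-1)+h_i)·M_i + h_i·M_(i+1) = 6(Δ_i − Δ_(i-1)) read
  2·M_0 + 6·M_1 + 1·M_2 = 6(Δ_1 - Δ_0) = 48
  1·M_1 + 6·M_2 + 2·M_3 = 6(Δ_2 - Δ_1) = -63
  2·M_2 + 6·M_3 + 1·M_4 = 6(Δ_3 - Δ_2) = 15
Natural end conditions: M_0 = M_4 = 0.
Solving: M_0 = 0, M_1 = 324/31, M_2 = -456/31, M_3 = 459/62, M_4 = 0.
On [2, 3], S(t) = 1 + 185/31·(t - 2) + 162/31·(t - 2)² - 130/31·(t - 2)³.
With (t - 2) = 1/2: S(5/2) = 591/124.

4.7661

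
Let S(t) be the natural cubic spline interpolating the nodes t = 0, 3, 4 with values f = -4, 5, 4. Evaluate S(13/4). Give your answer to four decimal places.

4.9141

Let M_i = S''(x_i). Step sizes h_i = 3, 1; slopes of the chords Δ_i = (y_(i+1) - y_i)/h_i = 3, -1.
  3·M_0 + 8·M_1 + 1·M_2 = 6(Δ_1 - Δ_0) = -24
Natural end conditions: M_0 = M_2 = 0.
Forward elimination and back-substitution give M_0 = 0, M_1 = -3, M_2 = 0.
On [3, 4], S(t) = 5 + 0·(t - 3) - 3/2·(t - 3)² + 1/2·(t - 3)³.
With (t - 3) = 1/4: S(13/4) = 629/128.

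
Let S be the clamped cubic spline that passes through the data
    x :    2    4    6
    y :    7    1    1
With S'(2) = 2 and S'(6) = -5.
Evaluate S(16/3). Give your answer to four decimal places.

Write m_i for S''(x_i). With h_i = 2, 2 and divided differences Δ_i = -3, 0, the continuity of S' gives the tridiagonal system
  2·m_0 + 8·m_1 + 2·m_2 = 6(Δ_1 - Δ_0) = 18
Clamped end conditions give two more equations: 2h_0·m_0 + h_0·m_1 = 6(Δ_0 - S'(2)) = -30 and h_1·m_1 + 2h_1·m_2 = 6(S'(6) - Δ_1) = -30.
Solving the tridiagonal system: m_0 = -23/2, m_1 = 8, m_2 = -23/2.
On [4, 6], S(x) = 1 - 3/2·(x - 4) + 4·(x - 4)² - 13/8·(x - 4)³.
With (x - 4) = 4/3: S(16/3) = 61/27.

2.2593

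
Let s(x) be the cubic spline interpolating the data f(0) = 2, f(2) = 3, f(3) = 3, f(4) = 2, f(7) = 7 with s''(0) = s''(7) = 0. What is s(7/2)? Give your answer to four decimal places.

Write M_i for s''(x_i). With h_i = 2, 1, 1, 3 and divided differences Δ_i = 1/2, 0, -1, 5/3, the continuity of s' gives the tridiagonal system
  2·M_0 + 6·M_1 + 1·M_2 = 6(Δ_1 - Δ_0) = -3
  1·M_1 + 4·M_2 + 1·M_3 = 6(Δ_2 - Δ_1) = -6
  1·M_2 + 8·M_3 + 3·M_4 = 6(Δ_3 - Δ_2) = 16
Natural end conditions: M_0 = M_4 = 0.
Forward elimination and back-substitution give M_0 = 0, M_1 = -29/178, M_2 = -180/89, M_3 = 401/178, M_4 = 0.
On [3, 4], s(x) = 3 - 749/1068·(x - 3) - 90/89·(x - 3)² + 761/1068·(x - 3)³.
With (x - 3) = 1/2: s(7/2) = 7079/2848.

2.4856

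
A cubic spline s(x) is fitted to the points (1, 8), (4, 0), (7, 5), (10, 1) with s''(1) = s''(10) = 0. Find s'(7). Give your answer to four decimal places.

Let σ_i = s''(x_i). Step sizes h_i = 3, 3, 3; slopes of the chords Δ_i = (y_(i+1) - y_i)/h_i = -8/3, 5/3, -4/3.
  3·σ_0 + 12·σ_1 + 3·σ_2 = 6(Δ_1 - Δ_0) = 26
  3·σ_1 + 12·σ_2 + 3·σ_3 = 6(Δ_2 - Δ_1) = -18
Natural end conditions: σ_0 = σ_3 = 0.
Solving the tridiagonal system: σ_0 = 0, σ_1 = 122/45, σ_2 = -98/45, σ_3 = 0.
On [7, 10], s'(x) = b_2 + 2c_2·(x - 7) + 3d_2·(x - 7)² with b_2 = Δ_2 - h_2(2σ_2 + σ_3)/6 = 38/45, c_2 = σ_2/2 = -49/45, d_2 = (σ_3 - σ_2)/(6h_2) = 49/405. So s'(7) = 38/45.

0.8444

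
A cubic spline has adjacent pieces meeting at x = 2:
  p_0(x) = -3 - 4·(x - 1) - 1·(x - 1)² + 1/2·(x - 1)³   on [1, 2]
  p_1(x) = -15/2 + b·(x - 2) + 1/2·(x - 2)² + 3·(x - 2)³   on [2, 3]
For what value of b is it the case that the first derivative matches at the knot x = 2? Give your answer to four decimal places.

-4.5000

p_0'(x) = -4 - 2·(x - 1) + 3/2·(x - 1)², so p_0'(2) = -9/2. On the right, p_1'(2) = b, so b = -9/2.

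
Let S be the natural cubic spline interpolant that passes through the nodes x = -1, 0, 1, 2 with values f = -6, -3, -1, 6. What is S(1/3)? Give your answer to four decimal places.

Let σ_i = S''(x_i). Step sizes h_i = 1, 1, 1; slopes of the chords Δ_i = (y_(i+1) - y_i)/h_i = 3, 2, 7.
  1·σ_0 + 4·σ_1 + 1·σ_2 = 6(Δ_1 - Δ_0) = -6
  1·σ_1 + 4·σ_2 + 1·σ_3 = 6(Δ_2 - Δ_1) = 30
Natural end conditions: σ_0 = σ_3 = 0.
Solving: σ_0 = 0, σ_1 = -18/5, σ_2 = 42/5, σ_3 = 0.
On [0, 1], S(x) = -3 + 9/5·x - 9/5·x² + 2·x³.
With x = 1/3: S(1/3) = -341/135.

-2.5259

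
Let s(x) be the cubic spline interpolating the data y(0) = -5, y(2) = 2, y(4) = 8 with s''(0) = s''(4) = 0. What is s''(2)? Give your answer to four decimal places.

-0.3750

Put σ_i = s'' at the i-th knot. Here h = (2, 2) and Δ = (7/2, 3), so the interior equations h_(i-1)·σ_(i-1) + 2(h_(i-1)+h_i)·σ_i + h_i·σ_(i+1) = 6(Δ_i − Δ_(i-1)) read
  2·σ_0 + 8·σ_1 + 2·σ_2 = 6(Δ_1 - Δ_0) = -3
Natural end conditions: σ_0 = σ_2 = 0.
Solving the tridiagonal system: σ_0 = 0, σ_1 = -3/8, σ_2 = 0.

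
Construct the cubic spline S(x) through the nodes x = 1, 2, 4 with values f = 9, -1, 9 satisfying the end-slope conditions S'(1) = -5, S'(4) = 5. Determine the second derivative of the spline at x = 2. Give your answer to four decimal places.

23.3333

With m_i denoting the second derivative at x_i, h_i = 1, 2, and Δ_i = (y_(i+1) − y_i)/h_i = -10, 5:
  1·m_0 + 6·m_1 + 2·m_2 = 6(Δ_1 - Δ_0) = 90
Clamped end conditions give two more equations: 2h_0·m_0 + h_0·m_1 = 6(Δ_0 - S'(1)) = -30 and h_1·m_1 + 2h_1·m_2 = 6(S'(4) - Δ_1) = 0.
Solving the tridiagonal system: m_0 = -80/3, m_1 = 70/3, m_2 = -35/3.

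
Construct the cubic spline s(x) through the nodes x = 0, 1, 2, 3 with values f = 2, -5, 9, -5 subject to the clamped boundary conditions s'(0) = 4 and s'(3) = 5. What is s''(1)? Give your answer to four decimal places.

69.4667

Put M_i = s'' at the i-th knot. Here h = (1, 1, 1) and Δ = (-7, 14, -14), so the interior equations h_(i-1)·M_(i-1) + 2(h_(i-1)+h_i)·M_i + h_i·M_(i+1) = 6(Δ_i − Δ_(i-1)) read
  1·M_0 + 4·M_1 + 1·M_2 = 6(Δ_1 - Δ_0) = 126
  1·M_1 + 4·M_2 + 1·M_3 = 6(Δ_2 - Δ_1) = -168
Clamped end conditions give two more equations: 2h_0·M_0 + h_0·M_1 = 6(Δ_0 - s'(0)) = -66 and h_2·M_2 + 2h_2·M_3 = 6(s'(3) - Δ_2) = 114.
Forward elimination and back-substitution give M_0 = -1016/15, M_1 = 1042/15, M_2 = -1262/15, M_3 = 1486/15.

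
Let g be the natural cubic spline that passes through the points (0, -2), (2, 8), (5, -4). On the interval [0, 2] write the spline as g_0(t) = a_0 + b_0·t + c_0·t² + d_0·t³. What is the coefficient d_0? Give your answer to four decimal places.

-0.4500

Let M_i = g''(x_i). Step sizes h_i = 2, 3; slopes of the chords Δ_i = (y_(i+1) - y_i)/h_i = 5, -4.
  2·M_0 + 10·M_1 + 3·M_2 = 6(Δ_1 - Δ_0) = -54
Natural end conditions: M_0 = M_2 = 0.
Solving the tridiagonal system: M_0 = 0, M_1 = -27/5, M_2 = 0.
On [0, 2], with g_0(t) = a_0 + b_0·t + c_0·t² + d_0·t³: c_0 = M_0/2 = 0, d_0 = (M_1 - M_0)/(6h_0) = -9/20, b_0 = Δ_0 - h_0(2M_0 + M_1)/6 = 34/5.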